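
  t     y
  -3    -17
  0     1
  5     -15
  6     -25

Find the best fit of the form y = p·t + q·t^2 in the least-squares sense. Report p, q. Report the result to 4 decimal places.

Setting ∂/∂p … = 0 gives: 70·p + 314·q = -174;  314·p + 2002·q = -1428.
Δ = 70·2002 − 314² = 41544.
p = ((-174)·2002 − 314·(-1428))/41544 = 2779/1154; q = (70·(-1428) − 314·(-174))/41544 = -1259/1154.

p = 2.4081, q = -1.0910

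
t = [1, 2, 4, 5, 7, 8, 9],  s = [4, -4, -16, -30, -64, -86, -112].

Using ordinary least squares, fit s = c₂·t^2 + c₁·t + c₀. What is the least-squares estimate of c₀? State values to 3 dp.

c₀ = 2.428

The normal system AᵀA·[c₂, c₁, c₀]ᵀ = Aᵀs is [[13956, 1782, 240]; [1782, 240, 36]; [240, 36, 7]]·[c₂, c₁, c₀]ᵀ = [-18730, -2362, -308]ᵀ.
Solving the 3×3 system (Gaussian elimination) gives c₂ = -12869/8283, c₁ = 11017/8283, c₀ = 6704/2761.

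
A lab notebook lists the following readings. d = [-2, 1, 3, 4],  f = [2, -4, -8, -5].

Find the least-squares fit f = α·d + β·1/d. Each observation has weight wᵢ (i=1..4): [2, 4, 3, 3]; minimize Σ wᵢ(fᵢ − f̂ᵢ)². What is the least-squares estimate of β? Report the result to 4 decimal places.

Sums needed: Σwᵢ·d·d = 87, Σwᵢ·d·1/d = 12, Σwᵢ·1/d·1/d = 241/48.
Right-hand side: Σwᵢ·d·f = -156, Σwᵢ·1/d·f = -119/4.
Normal equations: [[87, 12]; [12, 241/48]]·[α, β]ᵀ = [-156, -119/4]ᵀ.
Eliminating β: (241/48)·(row 1) − 12·(row 2) gives (4685/16)·α = (241/48)·(-156) − 12·(-119/4) = -1705/4, so α = -1364/937.
Then β = ((-119/4) − 12·(-1364/937))/(241/48) = -2292/937.

β = -2.4461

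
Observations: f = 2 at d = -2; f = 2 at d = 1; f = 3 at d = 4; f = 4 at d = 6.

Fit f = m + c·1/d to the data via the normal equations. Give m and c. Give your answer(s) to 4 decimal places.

m = 2.7711, c = -0.0922

Entries of XᵀX: Σ1 = 4, Σ1/d = 11/12, Σ1/d·1/d = 193/144.
And Σf = 11, Σ1/d·f = 29/12.
Normal equations: [[4, 11/12]; [11/12, 193/144]]·[m, c]ᵀ = [11, 29/12]ᵀ.
Eliminating c: (193/144)·(row 1) − (11/12)·(row 2) gives (217/48)·m = (193/144)·11 − (11/12)·(29/12) = 451/36, so m = 1804/651.
Then c = ((29/12) − (11/12)·(1804/651))/(193/144) = -20/217.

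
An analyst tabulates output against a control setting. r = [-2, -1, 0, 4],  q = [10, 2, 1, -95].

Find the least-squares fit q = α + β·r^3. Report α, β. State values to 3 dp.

Entries of XᵀX: Σ1 = 4, Σr^3 = 55, Σr^3·r^3 = 4161.
Right-hand side: Σq = -82, Σr^3·q = -6162.
XᵀX·[α, β]ᵀ = Xᵀq becomes [[4, 55]; [55, 4161]]·[α, β]ᵀ = [-82, -6162]ᵀ.
Eliminating β: 4161·(row 1) − 55·(row 2) gives 13619·α = 4161·(-82) − 55·(-6162) = -2292, so α = -2292/13619.
Then β = ((-6162) − 55·(-2292/13619))/4161 = -20138/13619.

α = -0.168, β = -1.479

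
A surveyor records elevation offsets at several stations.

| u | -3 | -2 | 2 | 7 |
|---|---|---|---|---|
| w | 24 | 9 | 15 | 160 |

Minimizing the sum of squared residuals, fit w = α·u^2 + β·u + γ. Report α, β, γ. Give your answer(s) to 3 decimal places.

α = 3.081, β = 1.319, γ = -0.153

Forming AᵀA = [[2514, 316, 66]; [316, 66, 4]; [66, 4, 4]] and Aᵀw = [8152, 1060, 208]ᵀ gives AᵀA·[α, β, γ]ᵀ = Aᵀw.
Row-reducing yields α = 724/235, β = 62/47, γ = -36/235.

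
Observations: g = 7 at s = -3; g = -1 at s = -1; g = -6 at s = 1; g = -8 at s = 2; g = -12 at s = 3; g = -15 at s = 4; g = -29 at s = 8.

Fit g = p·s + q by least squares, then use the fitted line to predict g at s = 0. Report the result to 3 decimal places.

ĝ = -2.774

Sums needed: Σs·s = 104, Σs = 14, Σ1 = 7.
Moment sums: Σs·g = -370, Σg = -64.
Δ = 104·7 − 14² = 532.
p = ((-370)·7 − 14·(-64))/532 = -121/38; q = (104·(-64) − 14·(-370))/532 = -369/133.
At s = 0: ĝ = (-121/38)·(0) + (-369/133)·(1) = -369/133.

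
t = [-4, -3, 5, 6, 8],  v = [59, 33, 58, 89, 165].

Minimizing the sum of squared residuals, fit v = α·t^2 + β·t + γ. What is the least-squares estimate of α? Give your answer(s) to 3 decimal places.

The normal system XᵀX·[α, β, γ]ᵀ = Xᵀv is [[6354, 762, 150]; [762, 150, 12]; [150, 12, 5]]·[α, β, γ]ᵀ = [16455, 1809, 404]ᵀ.
Inverting the 3×3 Gram matrix, [α, β, γ]ᵀ = [13053/4382, -6473/2191, -461/313]ᵀ.

α = 2.979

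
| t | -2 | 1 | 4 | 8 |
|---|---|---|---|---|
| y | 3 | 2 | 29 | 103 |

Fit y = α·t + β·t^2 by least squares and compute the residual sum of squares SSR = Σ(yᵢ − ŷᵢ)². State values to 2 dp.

SSR = 0.89

From the data, Σt·t = 85, Σt·t^2 = 569, Σt^2·t^2 = 4369.
For Aᵀy: Σt·y = 936, Σt^2·y = 7070.
AᵀA·[α, β]ᵀ = Aᵀy becomes [[85, 569]; [569, 4369]]·[α, β]ᵀ = [936, 7070]ᵀ.
det = 85·4369 − 569² = 47604.
α = (936·4369 − 569·7070)/47604 = 33277/23802; β = (85·7070 − 569·936)/47604 = 34183/23802.
Residuals: 614/11901, -9928/11901, 5111/11901, -387/3967; SSR = 10622/11901.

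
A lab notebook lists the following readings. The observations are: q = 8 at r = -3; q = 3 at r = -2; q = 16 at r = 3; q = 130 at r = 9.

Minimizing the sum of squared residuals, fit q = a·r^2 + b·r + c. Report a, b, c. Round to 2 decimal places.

Sums needed: Σr^2·r^2 = 6739, Σr^2·r = 721, Σr^2 = 103, Σr·r = 103, Σr = 7, Σ1 = 4.
And Σr^2·q = 10758, Σr·q = 1188, Σq = 157.
So AᵀA·[a, b, c]ᵀ = Aᵀq: [[6739, 721, 103]; [721, 103, 7]; [103, 7, 4]]·[a, b, c]ᵀ = [10758, 1188, 157]ᵀ.
Inverting the 3×3 Gram matrix, [a, b, c]ᵀ = [12841/8718, 3739/2906, -4052/4359]ᵀ.

a = 1.47, b = 1.29, c = -0.93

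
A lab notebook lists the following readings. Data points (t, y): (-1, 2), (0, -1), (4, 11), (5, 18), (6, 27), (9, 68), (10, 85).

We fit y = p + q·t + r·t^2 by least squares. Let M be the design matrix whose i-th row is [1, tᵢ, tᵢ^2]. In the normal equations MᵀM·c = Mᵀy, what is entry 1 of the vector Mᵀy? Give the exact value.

Entry 1 ↔ basis 1, so (Mᵀy)_{1} = Σᵢ yᵢ = (1)·(2) + (1)·(-1) + (1)·(11) + (1)·(18) + (1)·(27) + (1)·(68) + (1)·(85) = 210.

210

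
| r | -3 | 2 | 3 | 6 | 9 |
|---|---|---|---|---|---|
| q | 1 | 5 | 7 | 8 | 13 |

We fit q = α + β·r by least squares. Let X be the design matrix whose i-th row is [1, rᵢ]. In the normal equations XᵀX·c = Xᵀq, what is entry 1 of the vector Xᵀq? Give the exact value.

34

Entry 1 ↔ basis 1, so (Xᵀq)_{1} = Σᵢ qᵢ = (1)·(1) + (1)·(5) + (1)·(7) + (1)·(8) + (1)·(13) = 34.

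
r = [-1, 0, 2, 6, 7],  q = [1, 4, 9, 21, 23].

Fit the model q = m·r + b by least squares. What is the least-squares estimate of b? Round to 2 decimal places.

b = 3.80

From the data, Σr·r = 90, Σr = 14, Σ1 = 5.
Right-hand side: Σr·q = 304, Σq = 58.
det = 90·5 − 14² = 254.
m = (304·5 − 14·58)/254 = 354/127; b = (90·58 − 14·304)/254 = 482/127.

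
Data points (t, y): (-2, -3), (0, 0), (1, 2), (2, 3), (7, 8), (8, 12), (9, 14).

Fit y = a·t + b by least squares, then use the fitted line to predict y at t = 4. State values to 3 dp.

The normal system XᵀX·[a, b]ᵀ = Xᵀy is [[203, 25]; [25, 7]]·[a, b]ᵀ = [292, 36]ᵀ.
Determinant 203·7 − 25² = 796.
a = (292·7 − 25·36)/796 = 286/199; b = (203·36 − 25·292)/796 = 2/199.
At t = 4: ŷ = (286/199)·(4) + (2/199)·(1) = 1146/199.

ŷ = 5.759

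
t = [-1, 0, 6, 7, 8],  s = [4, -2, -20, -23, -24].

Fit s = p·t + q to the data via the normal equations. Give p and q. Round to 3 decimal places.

p = -3.100, q = -0.600

Setting ∂/∂p … = 0 gives: 150·p + 20·q = -477;  20·p + 5·q = -65.
det = 150·5 − 20² = 350.
p = ((-477)·5 − 20·(-65))/350 = -31/10; q = (150·(-65) − 20·(-477))/350 = -3/5.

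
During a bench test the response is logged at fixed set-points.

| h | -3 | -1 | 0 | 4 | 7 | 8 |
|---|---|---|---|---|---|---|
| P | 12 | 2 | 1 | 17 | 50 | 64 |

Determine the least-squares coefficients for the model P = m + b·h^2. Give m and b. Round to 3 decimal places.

m = 1.610, b = 0.981

Setting ∂/∂m … = 0 gives: 6·m + 139·b = 146;  139·m + 6835·b = 6928.
Eliminating b: 6835·(row 1) − 139·(row 2) gives 21689·m = 6835·146 − 139·6928 = 34918, so m = 34918/21689.
Then b = (6928 − 139·(34918/21689))/6835 = 21274/21689.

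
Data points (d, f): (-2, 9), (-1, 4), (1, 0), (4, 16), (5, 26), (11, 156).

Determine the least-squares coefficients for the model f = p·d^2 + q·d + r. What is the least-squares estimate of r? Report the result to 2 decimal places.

r = -0.02

Sums needed: Σd^2·d^2 = 15540, Σd^2·d = 1512, Σd^2 = 168, Σd·d = 168, Σd = 18, Σ1 = 6.
For Mᵀf: Σd^2·f = 19822, Σd·f = 1888, Σf = 211.
MᵀM·[p, q, r]ᵀ = Mᵀf becomes [[15540, 1512, 168]; [1512, 168, 18]; [168, 18, 6]]·[p, q, r]ᵀ = [19822, 1888, 211]ᵀ.
Inverting the 3×3 Gram matrix, [p, q, r]ᵀ = [8921/6090, -1691/870, -8/435]ᵀ.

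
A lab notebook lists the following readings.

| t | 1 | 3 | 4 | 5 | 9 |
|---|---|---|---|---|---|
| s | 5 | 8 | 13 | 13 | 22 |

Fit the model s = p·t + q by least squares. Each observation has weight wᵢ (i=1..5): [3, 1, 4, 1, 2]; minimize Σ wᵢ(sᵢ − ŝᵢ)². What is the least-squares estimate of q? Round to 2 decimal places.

q = 3.29

The normal equations are: 263·p + 45·q = 708;  45·p + 11·q = 132.
Determinant 263·11 − 45² = 868.
p = (708·11 − 45·132)/868 = 66/31; q = (263·132 − 45·708)/868 = 102/31.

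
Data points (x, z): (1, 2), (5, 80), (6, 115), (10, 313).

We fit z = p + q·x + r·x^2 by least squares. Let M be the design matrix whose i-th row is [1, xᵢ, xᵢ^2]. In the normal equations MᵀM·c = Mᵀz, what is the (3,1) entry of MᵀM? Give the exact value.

Row 3 ↔ basis x^2, column 1 ↔ basis 1, so (MᵀM)_{3,1} = Σᵢ x^2 = (1)·(1) + (25)·(1) + (36)·(1) + (100)·(1) = 162.

162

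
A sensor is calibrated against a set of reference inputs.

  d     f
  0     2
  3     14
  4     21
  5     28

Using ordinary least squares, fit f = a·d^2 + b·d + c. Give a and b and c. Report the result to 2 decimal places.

Entries of AᵀA: Σd^2·d^2 = 962, Σd^2·d = 216, Σd^2 = 50, Σd·d = 50, Σd = 12, Σ1 = 4.
Moment sums: Σd^2·f = 1162, Σd·f = 266, Σf = 65.
AᵀA·[a, b, c]ᵀ = Aᵀf becomes [[962, 216, 50]; [216, 50, 12]; [50, 12, 4]]·[a, b, c]ᵀ = [1162, 266, 65]ᵀ.
Solving the 3×3 system (Gaussian elimination) gives a = 207/362, b = 430/181, c = 715/362.

a = 0.57, b = 2.38, c = 1.98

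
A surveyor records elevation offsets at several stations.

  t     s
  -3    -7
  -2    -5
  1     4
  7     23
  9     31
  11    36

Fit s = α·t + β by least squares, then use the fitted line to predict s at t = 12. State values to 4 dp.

ŝ = 39.3751

Compute the Gram sums: Σt·t = 265, Σt = 23, Σ1 = 6.
Moment sums: Σt·s = 871, Σs = 82.
Δ = 265·6 − 23² = 1061.
α = (871·6 − 23·82)/1061 = 3340/1061; β = (265·82 − 23·871)/1061 = 1697/1061.
At t = 12: ŝ = (3340/1061)·(12) + (1697/1061)·(1) = 41777/1061.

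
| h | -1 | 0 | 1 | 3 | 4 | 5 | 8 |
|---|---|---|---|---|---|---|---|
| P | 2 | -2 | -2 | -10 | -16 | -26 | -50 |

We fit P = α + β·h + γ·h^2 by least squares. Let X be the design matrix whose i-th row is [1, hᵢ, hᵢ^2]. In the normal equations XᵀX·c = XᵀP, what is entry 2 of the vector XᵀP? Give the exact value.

-628

Entry 2 ↔ basis h, so (XᵀP)_{2} = Σᵢ (h)·Pᵢ = (-1)·(2) + (0)·(-2) + (1)·(-2) + (3)·(-10) + (4)·(-16) + (5)·(-26) + (8)·(-50) = -628.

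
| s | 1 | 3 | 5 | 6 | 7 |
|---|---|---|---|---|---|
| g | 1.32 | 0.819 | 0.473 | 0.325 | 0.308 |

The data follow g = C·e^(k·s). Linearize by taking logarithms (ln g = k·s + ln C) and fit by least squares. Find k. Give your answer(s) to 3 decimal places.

k = -0.257

Let Y = ln g. Fitting Y = k·s + ln C by least squares:
Over the data: Σs = 22.0000, Σ(s)² = 120.0000, Σln g = -2.9723, Σs·ln g = -19.0519.
Normal system: [[120.0000, 22.0000]; [22.0000, 5]]·[k, ln C]ᵀ = [-19.0519, -2.9723]ᵀ.
Slope k = (n·Σs·ln g − Σs·Σln g)/(n·Σ(s)² − (Σs)²) = (5·-19.0519 − 22.0000·-2.9723)/116.0000 = -0.25749; ln C = (Σln g − k·Σs)/n = 0.53850.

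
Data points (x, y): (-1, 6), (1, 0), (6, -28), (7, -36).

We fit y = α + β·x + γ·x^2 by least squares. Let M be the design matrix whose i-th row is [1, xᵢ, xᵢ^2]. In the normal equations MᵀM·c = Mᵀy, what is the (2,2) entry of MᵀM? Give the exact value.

Row 2 ↔ basis x, column 2 ↔ basis x, so (MᵀM)_{2,2} = Σᵢ (x)·(x) = (-1)·(-1) + (1)·(1) + (6)·(6) + (7)·(7) = 87.

87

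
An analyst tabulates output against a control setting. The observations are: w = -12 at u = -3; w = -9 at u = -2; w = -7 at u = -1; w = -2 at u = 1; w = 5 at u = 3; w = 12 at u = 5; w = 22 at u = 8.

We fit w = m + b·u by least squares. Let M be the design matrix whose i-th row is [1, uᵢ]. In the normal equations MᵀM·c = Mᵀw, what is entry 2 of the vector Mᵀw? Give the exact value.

Entry 2 ↔ basis u, so (Mᵀw)_{2} = Σᵢ (u)·wᵢ = (-3)·(-12) + (-2)·(-9) + (-1)·(-7) + (1)·(-2) + (3)·(5) + (5)·(12) + (8)·(22) = 310.

310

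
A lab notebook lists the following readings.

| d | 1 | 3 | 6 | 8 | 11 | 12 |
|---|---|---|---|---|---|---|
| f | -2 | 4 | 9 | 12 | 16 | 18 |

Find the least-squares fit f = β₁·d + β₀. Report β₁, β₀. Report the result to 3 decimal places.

β₁ = 1.714, β₀ = -2.209

From the data, Σd·d = 375, Σd = 41, Σ1 = 6.
Right-hand side: Σd·f = 552, Σf = 57.
det = 375·6 − 41² = 569.
β₁ = (552·6 − 41·57)/569 = 975/569; β₀ = (375·57 − 41·552)/569 = -1257/569.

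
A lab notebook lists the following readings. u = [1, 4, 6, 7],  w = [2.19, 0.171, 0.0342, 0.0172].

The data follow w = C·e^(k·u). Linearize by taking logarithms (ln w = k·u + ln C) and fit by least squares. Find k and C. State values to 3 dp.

Taking logs, ln w = k·u + ln C, so regress ln w on u.
Σu = 18.0000, Σ(u)² = 102.0000, Σln w = -8.4206, Σu·ln w = -54.9736.
Equations: 102.0000·k + 18.0000·ln C = -54.9736;  18.0000·k + 4·ln C = -8.4206.
Slope k = (n·Σu·ln w − Σu·Σln w)/(n·Σ(u)² − (Σu)²) = (4·-54.9736 − 18.0000·-8.4206)/84.0000 = -0.81338; ln C = (Σln w − k·Σu)/n = 1.55508, so C = exp(1.55508) = 4.73545.

k = -0.813, C = 4.735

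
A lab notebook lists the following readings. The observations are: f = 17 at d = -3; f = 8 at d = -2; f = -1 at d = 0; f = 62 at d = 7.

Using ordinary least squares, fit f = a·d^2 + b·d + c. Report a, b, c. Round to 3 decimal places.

Setting ∂/∂a … = 0 gives: 2498·a + 308·b + 62·c = 3223;  308·a + 62·b + 2·c = 367;  62·a + 2·b + 4·c = 86.
(Σd^2·d^2 = 2498, Σd^2·d = 308, Σd^2 = 62, Σd·d = 62, Σd = 2, Σ1 = 4, Σd^2·f = 3223, Σd·f = 367, Σf = 86.)
Solving the 3×3 system (Gaussian elimination) gives a = 3/2, b = -3/2, c = -1.

a = 1.500, b = -1.500, c = -1.000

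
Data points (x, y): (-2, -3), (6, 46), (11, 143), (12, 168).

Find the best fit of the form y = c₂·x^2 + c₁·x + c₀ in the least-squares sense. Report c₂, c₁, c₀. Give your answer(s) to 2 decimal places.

With design matrix M, MᵀM = [[36689, 3267, 305]; [3267, 305, 27]; [305, 27, 4]] and Mᵀy = [43139, 3871, 354]ᵀ.
Inverting the 3×3 Gram matrix, [c₂, c₁, c₀]ᵀ = [383921/378004, 783221/378004, -276841/94501]ᵀ.

c₂ = 1.02, c₁ = 2.07, c₀ = -2.93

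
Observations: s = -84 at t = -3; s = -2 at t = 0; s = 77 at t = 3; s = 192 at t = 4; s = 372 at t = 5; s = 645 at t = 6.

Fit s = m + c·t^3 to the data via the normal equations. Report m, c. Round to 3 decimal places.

m = -2.437, c = 2.999

AᵀA·[m, c]ᵀ = Aᵀs reads: 6·m + 405·c = 1200;  405·m + 67835·c = 202455.
det = 6·67835 − 405² = 242985.
m = (1200·67835 − 405·202455)/242985 = -39485/16199; c = (6·202455 − 405·1200)/242985 = 48582/16199.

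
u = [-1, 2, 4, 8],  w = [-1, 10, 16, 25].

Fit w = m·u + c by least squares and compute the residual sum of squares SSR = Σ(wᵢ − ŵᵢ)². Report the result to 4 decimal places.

Setting ∂/∂m … = 0 gives: 85·m + 13·c = 285;  13·m + 4·c = 50.
(Σu·u = 85, Σu = 13, Σ1 = 4, Σu·w = 285, Σw = 50.)
Δ = 85·4 − 13² = 171.
m = (285·4 − 13·50)/171 = 490/171; c = (85·50 − 13·285)/171 = 545/171.
Residuals: -226/171, 185/171, 77/57, -10/9; SSR = 1022/171.

SSR = 5.9766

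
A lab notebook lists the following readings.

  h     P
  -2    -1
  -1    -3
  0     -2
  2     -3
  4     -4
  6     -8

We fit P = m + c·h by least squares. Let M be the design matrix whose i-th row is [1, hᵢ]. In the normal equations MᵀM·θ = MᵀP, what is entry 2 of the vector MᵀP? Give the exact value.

-65

Entry 2 ↔ basis h, so (MᵀP)_{2} = Σᵢ (h)·Pᵢ = (-2)·(-1) + (-1)·(-3) + (0)·(-2) + (2)·(-3) + (4)·(-4) + (6)·(-8) = -65.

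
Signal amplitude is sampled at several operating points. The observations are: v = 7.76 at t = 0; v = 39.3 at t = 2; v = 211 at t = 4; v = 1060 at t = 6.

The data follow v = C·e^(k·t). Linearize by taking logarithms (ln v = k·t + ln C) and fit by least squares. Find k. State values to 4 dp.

Let Y = ln v. Fitting Y = k·t + ln C by least squares:
AᵀA = [[56.0000, 12.0000]; [12.0000, 4]], rhs = [70.5460, 18.0381]ᵀ  (here Σt = 12.0000, Σ(t)² = 56.0000, Σln v = 18.0381, Σt·ln v = 70.5460).
Slope k = (n·Σt·ln v − Σt·Σln v)/(n·Σ(t)² − (Σt)²) = (4·70.5460 − 12.0000·18.0381)/80.0000 = 0.82159; ln C = (Σln v − k·Σt)/n = 2.04476.

k = 0.8216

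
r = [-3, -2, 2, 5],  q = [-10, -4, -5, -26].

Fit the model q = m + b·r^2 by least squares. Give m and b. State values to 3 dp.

m = -0.520, b = -1.022

Compute the Gram sums: Σ1 = 4, Σr^2 = 42, Σr^2·r^2 = 738.
Right-hand side: Σq = -45, Σr^2·q = -776.
So XᵀX·[m, b]ᵀ = Xᵀq: [[4, 42]; [42, 738]]·[m, b]ᵀ = [-45, -776]ᵀ.
Δ = 4·738 − 42² = 1188.
m = ((-45)·738 − 42·(-776))/1188 = -103/198; b = (4·(-776) − 42·(-45))/1188 = -607/594.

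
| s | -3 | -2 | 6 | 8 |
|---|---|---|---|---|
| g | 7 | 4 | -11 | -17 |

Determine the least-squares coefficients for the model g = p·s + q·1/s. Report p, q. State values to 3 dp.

p = -2.029, q = -0.436

Forming AᵀA = [[113, 4]; [4, 233/576]] and Aᵀg = [-231, -199/24]ᵀ gives AᵀA·[p, q]ᵀ = Aᵀg.
Eliminating q: (233/576)·(row 1) − 4·(row 2) gives (17113/576)·p = (233/576)·(-231) − 4·(-199/24) = -11573/192, so p = -34719/17113.
Then q = ((-199/24) − 4·(-34719/17113))/(233/576) = -7464/17113.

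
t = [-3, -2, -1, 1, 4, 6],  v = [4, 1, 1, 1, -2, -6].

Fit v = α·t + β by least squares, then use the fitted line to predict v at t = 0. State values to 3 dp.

MᵀM·[α, β]ᵀ = Mᵀv reads: 67·α + 5·β = -58;  5·α + 6·β = -1.
Δ = 67·6 − 5² = 377.
α = ((-58)·6 − 5·(-1))/377 = -343/377; β = (67·(-1) − 5·(-58))/377 = 223/377.
At t = 0: v̂ = (-343/377)·(0) + (223/377)·(1) = 223/377.

v̂ = 0.592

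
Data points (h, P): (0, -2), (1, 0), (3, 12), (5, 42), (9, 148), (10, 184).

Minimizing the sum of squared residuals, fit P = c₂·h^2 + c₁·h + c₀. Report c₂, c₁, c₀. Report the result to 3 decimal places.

c₂ = 1.977, c₁ = -1.194, c₀ = -1.600

Entries of MᵀM: Σh^2·h^2 = 17268, Σh^2·h = 1882, Σh^2 = 216, Σh·h = 216, Σh = 28, Σ1 = 6.
Moment sums: Σh^2·P = 31546, Σh·P = 3418, ΣP = 384.
So MᵀM·[c₂, c₁, c₀]ᵀ = MᵀP: [[17268, 1882, 216]; [1882, 216, 28]; [216, 28, 6]]·[c₂, c₁, c₀]ᵀ = [31546, 3418, 384]ᵀ.
Row-reducing yields c₂ = 68365/34581, c₁ = -13759/11527, c₀ = -55330/34581.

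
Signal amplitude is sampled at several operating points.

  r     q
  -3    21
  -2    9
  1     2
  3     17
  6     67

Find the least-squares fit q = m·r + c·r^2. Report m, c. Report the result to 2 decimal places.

The normal equations are: 59·m + 209·c = 374;  209·m + 1475·c = 2792.
det = 59·1475 − 209² = 43344.
m = (374·1475 − 209·2792)/43344 = -253/344; c = (59·2792 − 209·374)/43344 = 687/344.

m = -0.74, c = 2.00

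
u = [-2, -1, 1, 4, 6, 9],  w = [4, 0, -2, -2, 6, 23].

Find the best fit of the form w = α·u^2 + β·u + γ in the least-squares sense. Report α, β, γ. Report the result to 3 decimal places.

Compute the Gram sums: Σu^2·u^2 = 8131, Σu^2·u = 1001, Σu^2 = 139, Σu·u = 139, Σu = 17, Σ1 = 6.
Moment sums: Σu^2·w = 2061, Σu·w = 225, Σw = 29.
XᵀX·[α, β, γ]ᵀ = Xᵀw becomes [[8131, 1001, 139]; [1001, 139, 17]; [139, 17, 6]]·[α, β, γ]ᵀ = [2061, 225, 29]ᵀ.
Row-reducing yields α = 39459/77416, β = -142025/77416, γ = -17194/9677.

α = 0.510, β = -1.835, γ = -1.777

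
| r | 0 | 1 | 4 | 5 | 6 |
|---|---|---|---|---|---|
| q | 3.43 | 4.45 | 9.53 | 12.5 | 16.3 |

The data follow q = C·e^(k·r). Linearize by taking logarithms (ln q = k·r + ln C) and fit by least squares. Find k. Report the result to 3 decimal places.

k = 0.259

With ln qᵢ as the transformed response and rᵢ as the regressor:
Sums: Σr = 16.0000, Σ(r)² = 78.0000, Σln q = 10.2968, Σr·ln q = 39.8863.
Normal system: [[78.0000, 16.0000]; [16.0000, 5]]·[k, ln C]ᵀ = [39.8863, 10.2968]ᵀ.
Slope k = (n·Σr·ln q − Σr·Σln q)/(n·Σ(r)² − (Σr)²) = (5·39.8863 − 16.0000·10.2968)/134.0000 = 0.25883; ln C = (Σln q − k·Σr)/n = 1.23112.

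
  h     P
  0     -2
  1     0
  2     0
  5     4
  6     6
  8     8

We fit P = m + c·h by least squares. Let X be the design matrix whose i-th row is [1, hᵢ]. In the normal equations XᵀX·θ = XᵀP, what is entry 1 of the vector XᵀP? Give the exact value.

Entry 1 ↔ basis 1, so (XᵀP)_{1} = Σᵢ Pᵢ = (1)·(-2) + (1)·(0) + (1)·(0) + (1)·(4) + (1)·(6) + (1)·(8) = 16.

16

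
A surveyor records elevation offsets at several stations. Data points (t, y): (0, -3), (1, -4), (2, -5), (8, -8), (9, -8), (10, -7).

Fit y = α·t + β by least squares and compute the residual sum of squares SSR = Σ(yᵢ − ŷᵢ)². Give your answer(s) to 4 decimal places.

SSR = 2.5833

With design matrix A, AᵀA = [[250, 30]; [30, 6]] and Aᵀy = [-220, -35]ᵀ.
Δ = 250·6 − 30² = 600.
α = ((-220)·6 − 30·(-35))/600 = -9/20; β = (250·(-35) − 30·(-220))/600 = -43/12.
Residuals: 7/12, 1/30, -31/60, -49/60, -11/30, 13/12; SSR = 31/12.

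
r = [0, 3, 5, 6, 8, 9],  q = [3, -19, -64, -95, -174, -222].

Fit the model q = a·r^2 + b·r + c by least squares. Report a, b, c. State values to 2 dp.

Sums needed: Σr^2·r^2 = 12659, Σr^2·r = 1609, Σr^2 = 215, Σr·r = 215, Σr = 31, Σ1 = 6.
And Σr^2·q = -34309, Σr·q = -4337, Σq = -571.
Inverting the 3×3 Gram matrix, [a, b, c]ᵀ = [-9781/3360, 3881/3360, 1779/560]ᵀ.

a = -2.91, b = 1.16, c = 3.18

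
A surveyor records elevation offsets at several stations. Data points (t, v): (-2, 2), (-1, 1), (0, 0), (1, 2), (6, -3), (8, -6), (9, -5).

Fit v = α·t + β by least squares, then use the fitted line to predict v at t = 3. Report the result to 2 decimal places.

v̂ = -1.29

The normal system XᵀX·[α, β]ᵀ = Xᵀv is [[187, 21]; [21, 7]]·[α, β]ᵀ = [-114, -9]ᵀ.
Eliminating β: 7·(row 1) − 21·(row 2) gives 868·α = 7·(-114) − 21·(-9) = -609, so α = -87/124.
Then β = ((-9) − 21·(-87/124))/7 = 711/868.
At t = 3: v̂ = (-87/124)·(3) + (711/868)·(1) = -9/7.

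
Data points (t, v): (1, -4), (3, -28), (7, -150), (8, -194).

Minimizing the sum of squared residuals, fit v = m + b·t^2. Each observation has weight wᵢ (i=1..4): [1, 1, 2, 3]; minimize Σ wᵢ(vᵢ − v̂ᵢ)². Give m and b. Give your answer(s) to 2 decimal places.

m = -1.13, b = -3.02

Sums needed: Σwᵢ·1 = 7, Σwᵢ·t^2 = 300, Σwᵢ·t^2·t^2 = 17172.
And Σwᵢ·v = -914, Σwᵢ·t^2·v = -52204.
Determinant 7·17172 − 300² = 30204.
m = ((-914)·17172 − 300·(-52204))/30204 = -2834/2517; b = (7·(-52204) − 300·(-914))/30204 = -22807/7551.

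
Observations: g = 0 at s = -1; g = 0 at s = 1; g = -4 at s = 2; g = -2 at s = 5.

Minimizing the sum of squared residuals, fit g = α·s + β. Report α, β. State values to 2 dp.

α = -0.40, β = -0.80

Sums needed: Σs·s = 31, Σs = 7, Σ1 = 4.
Right-hand side: Σs·g = -18, Σg = -6.
Normal equations: [[31, 7]; [7, 4]]·[α, β]ᵀ = [-18, -6]ᵀ.
det = 31·4 − 7² = 75.
α = ((-18)·4 − 7·(-6))/75 = -2/5; β = (31·(-6) − 7·(-18))/75 = -4/5.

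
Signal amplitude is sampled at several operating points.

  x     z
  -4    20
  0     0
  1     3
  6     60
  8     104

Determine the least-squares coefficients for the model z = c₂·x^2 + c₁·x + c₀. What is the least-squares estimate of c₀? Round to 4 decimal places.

c₀ = 0.2192

Setting ∂/∂c₂ … = 0 gives: 5649·c₂ + 665·c₁ + 117·c₀ = 9139;  665·c₂ + 117·c₁ + 11·c₀ = 1115;  117·c₂ + 11·c₁ + 5·c₀ = 187.
Inverting the 3×3 Gram matrix, [c₂, c₁, c₀]ᵀ = [194047/130027, 133550/130027, 28500/130027]ᵀ.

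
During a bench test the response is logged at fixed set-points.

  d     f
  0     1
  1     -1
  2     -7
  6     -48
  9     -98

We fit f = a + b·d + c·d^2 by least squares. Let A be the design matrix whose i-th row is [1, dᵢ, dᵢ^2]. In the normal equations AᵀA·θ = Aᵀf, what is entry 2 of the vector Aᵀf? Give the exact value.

-1185

Entry 2 ↔ basis d, so (Aᵀf)_{2} = Σᵢ (d)·fᵢ = (0)·(1) + (1)·(-1) + (2)·(-7) + (6)·(-48) + (9)·(-98) = -1185.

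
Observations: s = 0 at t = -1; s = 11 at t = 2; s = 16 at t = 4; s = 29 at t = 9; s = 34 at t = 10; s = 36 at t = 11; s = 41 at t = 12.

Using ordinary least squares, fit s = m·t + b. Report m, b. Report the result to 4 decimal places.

m = 2.9962, b = 3.7396

From the data, Σt·t = 467, Σt = 47, Σ1 = 7.
Right-hand side: Σt·s = 1575, Σs = 167.
Normal equations: [[467, 47]; [47, 7]]·[m, b]ᵀ = [1575, 167]ᵀ.
Determinant 467·7 − 47² = 1060.
m = (1575·7 − 47·167)/1060 = 794/265; b = (467·167 − 47·1575)/1060 = 991/265.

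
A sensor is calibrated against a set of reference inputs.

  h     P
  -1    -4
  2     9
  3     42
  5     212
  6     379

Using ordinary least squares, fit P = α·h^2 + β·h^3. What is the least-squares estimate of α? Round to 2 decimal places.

α = -1.51

Sums needed: Σh^2·h^2 = 2019, Σh^2·h^3 = 11175, Σh^3·h^3 = 63075.
Right-hand side: Σh^2·P = 19354, Σh^3·P = 109574.
Eliminating β: 63075·(row 1) − 11175·(row 2) gives 2467800·α = 63075·19354 − 11175·109574 = -3735900, so α = -4151/2742.
Then β = (109574 − 11175·(-4151/2742))/63075 = 137471/68550.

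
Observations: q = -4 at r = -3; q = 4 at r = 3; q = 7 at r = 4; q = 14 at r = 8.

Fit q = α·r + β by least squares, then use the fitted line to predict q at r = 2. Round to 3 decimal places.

Compute the Gram sums: Σr·r = 98, Σr = 12, Σ1 = 4.
Right-hand side: Σr·q = 164, Σq = 21.
Normal equations: [[98, 12]; [12, 4]]·[α, β]ᵀ = [164, 21]ᵀ.
Eliminating β: 4·(row 1) − 12·(row 2) gives 248·α = 4·164 − 12·21 = 404, so α = 101/62.
Then β = (21 − 12·(101/62))/4 = 45/124.
At r = 2: q̂ = (101/62)·(2) + (45/124)·(1) = 449/124.

q̂ = 3.621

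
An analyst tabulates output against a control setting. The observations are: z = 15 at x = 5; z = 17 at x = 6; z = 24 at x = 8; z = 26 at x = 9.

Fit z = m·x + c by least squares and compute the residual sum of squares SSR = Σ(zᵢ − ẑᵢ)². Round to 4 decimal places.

Entries of AᵀA: Σx·x = 206, Σx = 28, Σ1 = 4.
For Aᵀz: Σx·z = 603, Σz = 82.
AᵀA·[m, c]ᵀ = Aᵀz becomes [[206, 28]; [28, 4]]·[m, c]ᵀ = [603, 82]ᵀ.
det = 206·4 − 28² = 40.
m = (603·4 − 28·82)/40 = 29/10; c = (206·82 − 28·603)/40 = 1/5.
Residuals: 3/10, -3/5, 3/5, -3/10; SSR = 9/10.

SSR = 0.9000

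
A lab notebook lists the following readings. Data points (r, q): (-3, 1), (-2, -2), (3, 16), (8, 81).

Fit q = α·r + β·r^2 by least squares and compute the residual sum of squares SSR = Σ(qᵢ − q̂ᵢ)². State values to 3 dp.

SSR = 0.489

Forming MᵀM = [[86, 504]; [504, 4274]] and Mᵀq = [697, 5329]ᵀ gives MᵀM·[α, β]ᵀ = Mᵀq.
Determinant 86·4274 − 504² = 113548.
α = (697·4274 − 504·5329)/113548 = 146581/56774; β = (86·5329 − 504·697)/113548 = 53503/56774.
Residuals: 7495/28387, -17199/28387, -6443/28387, 927/28387; SSR = 13892/28387.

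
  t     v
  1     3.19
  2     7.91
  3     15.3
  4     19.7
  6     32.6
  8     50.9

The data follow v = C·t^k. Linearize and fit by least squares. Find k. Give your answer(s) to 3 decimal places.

With ln vᵢ as the transformed response and ln tᵢ as the regressor:
Σln t = 7.0493, Σ(ln t)² = 11.1437, Σln v = 16.3508, Σln t·ln v = 22.9774.
Equations: 11.1437·k + 7.0493·ln C = 22.9774;  7.0493·k + 6·ln C = 16.3508.
Solving (det = 17.1702): k = 1.31642, ln C = 1.17850.

k = 1.316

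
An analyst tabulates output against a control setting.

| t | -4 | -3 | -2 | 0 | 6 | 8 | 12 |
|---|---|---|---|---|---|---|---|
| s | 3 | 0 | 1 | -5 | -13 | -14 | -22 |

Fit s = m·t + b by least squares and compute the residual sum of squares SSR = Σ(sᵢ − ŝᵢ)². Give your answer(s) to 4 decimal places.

SSR = 8.4957

Normal-equation sums: Σt·t = 273, Σt = 17, Σ1 = 7.
Right-hand side: Σt·s = -468, Σs = -50.
Eliminating b: 7·(row 1) − 17·(row 2) gives 1622·m = 7·(-468) − 17·(-50) = -2426, so m = -1213/811.
Then b = ((-50) − 17·(-1213/811))/7 = -2847/811.
Residuals: 428/811, -792/811, 1232/811, -1208/811, -418/811, 1197/811, -439/811; SSR = 6890/811.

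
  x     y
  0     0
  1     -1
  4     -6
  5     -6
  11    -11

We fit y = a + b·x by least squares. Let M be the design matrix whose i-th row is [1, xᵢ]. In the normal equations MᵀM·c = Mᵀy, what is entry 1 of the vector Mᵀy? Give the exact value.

Entry 1 ↔ basis 1, so (Mᵀy)_{1} = Σᵢ yᵢ = (1)·(0) + (1)·(-1) + (1)·(-6) + (1)·(-6) + (1)·(-11) = -24.

-24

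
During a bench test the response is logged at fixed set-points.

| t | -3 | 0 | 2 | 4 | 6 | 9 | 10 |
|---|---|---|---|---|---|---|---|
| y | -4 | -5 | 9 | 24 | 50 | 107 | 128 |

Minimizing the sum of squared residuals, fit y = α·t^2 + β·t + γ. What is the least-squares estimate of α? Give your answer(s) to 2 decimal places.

Forming XᵀX = [[18210, 1990, 246]; [1990, 246, 28]; [246, 28, 7]] and Xᵀy = [23651, 2669, 309]ᵀ gives XᵀX·[α, β, γ]ᵀ = Xᵀy.
Solving the 3×3 system (Gaussian elimination) gives α = 238447/235948, β = 733103/235948, γ = -448351/117974.

α = 1.01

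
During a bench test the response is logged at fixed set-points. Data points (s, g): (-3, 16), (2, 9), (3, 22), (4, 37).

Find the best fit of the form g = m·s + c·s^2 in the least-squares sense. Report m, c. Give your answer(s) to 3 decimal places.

m = 0.886, c = 2.088

With design matrix X, XᵀX = [[38, 72]; [72, 434]] and Xᵀg = [184, 970]ᵀ.
Eliminating c: 434·(row 1) − 72·(row 2) gives 11308·m = 434·184 − 72·970 = 10016, so m = 2504/2827.
Then c = (970 − 72·(2504/2827))/434 = 5903/2827.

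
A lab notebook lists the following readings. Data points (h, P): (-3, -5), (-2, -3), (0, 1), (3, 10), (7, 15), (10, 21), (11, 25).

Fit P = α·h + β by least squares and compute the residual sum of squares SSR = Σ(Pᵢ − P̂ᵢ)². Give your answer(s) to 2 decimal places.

XᵀX·[α, β]ᵀ = XᵀP reads: 292·α + 26·β = 641;  26·α + 7·β = 64.
(Σh·h = 292, Σh = 26, Σ1 = 7, Σh·P = 641, ΣP = 64.)
Eliminating β: 7·(row 1) − 26·(row 2) gives 1368·α = 7·641 − 26·64 = 2823, so α = 941/456.
Then β = (64 − 26·(941/456))/7 = 337/228.
Residuals: -131/456, -20/57, -109/228, 1063/456, -421/456, -127/114, 125/152; SSR = 1313/152.

SSR = 8.64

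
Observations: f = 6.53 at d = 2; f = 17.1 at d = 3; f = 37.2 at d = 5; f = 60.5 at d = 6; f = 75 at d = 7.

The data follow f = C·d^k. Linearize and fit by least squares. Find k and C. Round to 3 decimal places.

Linearized form: ln f = k·ln d + ln C. From the 5 transformed points,
Σln d = 7.1389, Σ(ln d)² = 11.2747, Σln f = 16.7519, Σln d·ln f = 25.9923.
Equations: 11.2747·k + 7.1389·ln C = 25.9923;  7.1389·k + 5·ln C = 16.7519.
Slope k = (n·Σln d·ln f − Σln d·Σln f)/(n·Σ(ln d)² − (Σln d)²) = (5·25.9923 − 7.1389·16.7519)/5.4099 = 1.91717; ln C = (Σln f − k·Σln d)/n = 0.61309, so C = exp(0.61309) = 1.84614.

k = 1.917, C = 1.846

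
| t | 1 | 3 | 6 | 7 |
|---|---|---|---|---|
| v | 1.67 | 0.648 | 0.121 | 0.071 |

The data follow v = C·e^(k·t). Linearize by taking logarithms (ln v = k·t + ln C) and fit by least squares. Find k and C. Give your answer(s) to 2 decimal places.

k = -0.53, C = 2.97

Let Y = ln v. Fitting Y = k·t + ln C by least squares:
Over the data: Σt = 17.0000, Σ(t)² = 95.0000, Σln v = -4.6781, Σt·ln v = -31.9761.
Normal system: [[95.0000, 17.0000]; [17.0000, 4]]·[k, ln C]ᵀ = [-31.9761, -4.6781]ᵀ.
Δ = 95.0000·4 − (17.0000)² = 91.0000; k = (-31.9761·4 − 17.0000·-4.6781)/91.0000 = -0.53162, ln C = (95.0000·-4.6781 − 17.0000·-31.9761)/91.0000 = 1.08984, so C = exp(1.08984) = 2.97381.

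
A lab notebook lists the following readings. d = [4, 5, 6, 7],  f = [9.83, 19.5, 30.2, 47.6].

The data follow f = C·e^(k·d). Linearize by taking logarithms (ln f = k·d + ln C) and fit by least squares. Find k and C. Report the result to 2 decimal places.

Let Y = ln f. Fitting Y = k·d + ln C by least squares:
Sums: Σd = 22.0000, Σ(d)² = 126.0000, Σln f = 12.5265, Σd·ln f = 71.4807.
Normal system: [[126.0000, 22.0000]; [22.0000, 4]]·[k, ln C]ᵀ = [71.4807, 12.5265]ᵀ.
Solving (det = 20.0000): k = 0.51696, ln C = 0.28835, so C = exp(0.28835) = 1.33422.

k = 0.52, C = 1.33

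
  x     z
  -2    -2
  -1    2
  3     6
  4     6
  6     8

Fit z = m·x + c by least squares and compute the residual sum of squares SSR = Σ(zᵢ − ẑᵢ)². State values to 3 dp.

Compute the Gram sums: Σx·x = 66, Σx = 10, Σ1 = 5.
Right-hand side: Σx·z = 92, Σz = 20.
Normal equations: [[66, 10]; [10, 5]]·[m, c]ᵀ = [92, 20]ᵀ.
Eliminating c: 5·(row 1) − 10·(row 2) gives 230·m = 5·92 − 10·20 = 260, so m = 26/23.
Then c = (20 − 10·(26/23))/5 = 40/23.
Residuals: -34/23, 32/23, 20/23, -6/23, -12/23; SSR = 120/23.

SSR = 5.217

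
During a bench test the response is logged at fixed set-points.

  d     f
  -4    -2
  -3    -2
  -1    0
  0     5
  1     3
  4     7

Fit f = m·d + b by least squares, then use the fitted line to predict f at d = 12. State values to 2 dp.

Setting ∂/∂m … = 0 gives: 43·m + (-3)·b = 45;  (-3)·m + 6·b = 11.
Eliminating b: 6·(row 1) − (-3)·(row 2) gives 249·m = 6·45 − (-3)·11 = 303, so m = 101/83.
Then b = (11 − (-3)·(101/83))/6 = 608/249.
At d = 12: f̂ = (101/83)·(12) + (608/249)·(1) = 4244/249.

f̂ = 17.04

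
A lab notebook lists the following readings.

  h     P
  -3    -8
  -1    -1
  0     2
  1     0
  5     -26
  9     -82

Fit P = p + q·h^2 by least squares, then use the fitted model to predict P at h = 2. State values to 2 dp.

P̂ = -3.25

Forming MᵀM = [[6, 117]; [117, 7269]] and MᵀP = [-115, -7365]ᵀ gives MᵀM·[p, q]ᵀ = MᵀP.
Determinant 6·7269 − 117² = 29925.
p = ((-115)·7269 − 117·(-7365))/29925 = 1718/1995; q = (6·(-7365) − 117·(-115))/29925 = -683/665.
At h = 2: P̂ = (1718/1995)·(1) + (-683/665)·(4) = -6478/1995.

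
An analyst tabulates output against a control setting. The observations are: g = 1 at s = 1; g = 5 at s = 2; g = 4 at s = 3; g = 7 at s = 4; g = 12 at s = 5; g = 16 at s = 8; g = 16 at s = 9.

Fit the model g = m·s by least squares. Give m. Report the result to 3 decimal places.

Sums needed: Σs·s = 200.
And Σs·g = 383.
m = 383/200 = 1.915.

m = 1.915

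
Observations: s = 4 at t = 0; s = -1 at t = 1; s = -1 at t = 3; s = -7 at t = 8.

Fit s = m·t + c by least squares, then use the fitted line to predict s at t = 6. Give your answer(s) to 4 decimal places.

ŝ = -4.8026

AᵀA·[m, c]ᵀ = Aᵀs reads: 74·m + 12·c = -60;  12·m + 4·c = -5.
det = 74·4 − 12² = 152.
m = ((-60)·4 − 12·(-5))/152 = -45/38; c = (74·(-5) − 12·(-60))/152 = 175/76.
At t = 6: ŝ = (-45/38)·(6) + (175/76)·(1) = -365/76.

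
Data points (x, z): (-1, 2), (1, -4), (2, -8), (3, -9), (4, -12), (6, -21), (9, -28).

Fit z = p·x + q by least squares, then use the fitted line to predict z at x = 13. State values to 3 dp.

Forming MᵀM = [[148, 24]; [24, 7]] and Mᵀz = [-475, -80]ᵀ gives MᵀM·[p, q]ᵀ = Mᵀz.
det = 148·7 − 24² = 460.
p = ((-475)·7 − 24·(-80))/460 = -281/92; q = (148·(-80) − 24·(-475))/460 = -22/23.
At x = 13: ẑ = (-281/92)·(13) + (-22/23)·(1) = -3741/92.

ẑ = -40.663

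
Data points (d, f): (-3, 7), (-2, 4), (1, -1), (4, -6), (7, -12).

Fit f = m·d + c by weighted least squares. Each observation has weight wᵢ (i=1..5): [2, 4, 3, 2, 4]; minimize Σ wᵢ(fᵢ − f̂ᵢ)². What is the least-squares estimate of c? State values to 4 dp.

MᵀWM·[m, c]ᵀ = MᵀWf reads: 265·m + 25·c = -461;  25·m + 15·c = -33.
(Σwᵢ·d·d = 265, Σwᵢ·d = 25, Σwᵢ·1 = 15, Σwᵢ·d·f = -461, Σwᵢ·f = -33.)
det = 265·15 − 25² = 3350.
m = ((-461)·15 − 25·(-33))/3350 = -609/335; c = (265·(-33) − 25·(-461))/3350 = 278/335.

c = 0.8299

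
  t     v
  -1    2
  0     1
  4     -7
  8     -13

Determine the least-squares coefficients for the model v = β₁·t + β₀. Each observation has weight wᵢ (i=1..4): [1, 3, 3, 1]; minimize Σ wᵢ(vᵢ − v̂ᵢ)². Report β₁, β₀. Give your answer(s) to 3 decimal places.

β₁ = -1.785, β₀ = 0.613

Compute the Gram sums: Σwᵢ·t·t = 113, Σwᵢ·t = 19, Σwᵢ·1 = 8.
And Σwᵢ·t·v = -190, Σwᵢ·v = -29.
So MᵀWM·[β₁, β₀]ᵀ = MᵀWv: [[113, 19]; [19, 8]]·[β₁, β₀]ᵀ = [-190, -29]ᵀ.
Determinant 113·8 − 19² = 543.
β₁ = ((-190)·8 − 19·(-29))/543 = -323/181; β₀ = (113·(-29) − 19·(-190))/543 = 111/181.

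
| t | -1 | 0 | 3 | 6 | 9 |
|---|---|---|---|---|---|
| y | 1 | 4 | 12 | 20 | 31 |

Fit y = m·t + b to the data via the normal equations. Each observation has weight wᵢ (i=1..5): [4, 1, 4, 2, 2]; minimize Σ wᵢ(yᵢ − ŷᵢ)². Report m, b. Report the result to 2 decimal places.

m = 2.92, b = 3.61

MᵀWM·[m, b]ᵀ = MᵀWy reads: 274·m + 38·b = 938;  38·m + 13·b = 158.
(Σwᵢ·t·t = 274, Σwᵢ·t = 38, Σwᵢ·1 = 13, Σwᵢ·t·y = 938, Σwᵢ·y = 158.)
Eliminating b: 13·(row 1) − 38·(row 2) gives 2118·m = 13·938 − 38·158 = 6190, so m = 3095/1059.
Then b = (158 − 38·(3095/1059))/13 = 3824/1059.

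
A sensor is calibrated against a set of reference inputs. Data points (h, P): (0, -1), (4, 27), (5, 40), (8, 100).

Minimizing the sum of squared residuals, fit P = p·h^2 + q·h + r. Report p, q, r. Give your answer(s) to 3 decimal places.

p = 1.437, q = 1.114, r = -0.949

Entries of XᵀX: Σh^2·h^2 = 4977, Σh^2·h = 701, Σh^2 = 105, Σh·h = 105, Σh = 17, Σ1 = 4.
And Σh^2·P = 7832, Σh·P = 1108, ΣP = 166.
Normal equations: [[4977, 701, 105]; [701, 105, 17]; [105, 17, 4]]·[p, q, r]ᵀ = [7832, 1108, 166]ᵀ.
Row-reducing yields p = 1023/712, q = 793/712, r = -169/178.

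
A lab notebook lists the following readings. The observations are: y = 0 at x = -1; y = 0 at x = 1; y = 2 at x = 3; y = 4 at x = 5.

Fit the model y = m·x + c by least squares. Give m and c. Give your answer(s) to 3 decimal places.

m = 0.700, c = 0.100

Forming MᵀM = [[36, 8]; [8, 4]] and Mᵀy = [26, 6]ᵀ gives MᵀM·[m, c]ᵀ = Mᵀy.
Determinant 36·4 − 8² = 80.
m = (26·4 − 8·6)/80 = 7/10; c = (36·6 − 8·26)/80 = 1/10.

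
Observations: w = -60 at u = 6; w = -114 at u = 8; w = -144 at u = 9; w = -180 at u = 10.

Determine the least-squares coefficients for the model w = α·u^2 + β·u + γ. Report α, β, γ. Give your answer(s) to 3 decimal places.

α = -1.636, β = -3.709, γ = 21.055

Entries of XᵀX: Σu^2·u^2 = 21953, Σu^2·u = 2457, Σu^2 = 281, Σu·u = 281, Σu = 33, Σ1 = 4.
For Xᵀw: Σu^2·w = -39120, Σu·w = -4368, Σw = -498.
XᵀX·[α, β, γ]ᵀ = Xᵀw becomes [[21953, 2457, 281]; [2457, 281, 33]; [281, 33, 4]]·[α, β, γ]ᵀ = [-39120, -4368, -498]ᵀ.
Solving the 3×3 system (Gaussian elimination) gives α = -18/11, β = -204/55, γ = 1158/55.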